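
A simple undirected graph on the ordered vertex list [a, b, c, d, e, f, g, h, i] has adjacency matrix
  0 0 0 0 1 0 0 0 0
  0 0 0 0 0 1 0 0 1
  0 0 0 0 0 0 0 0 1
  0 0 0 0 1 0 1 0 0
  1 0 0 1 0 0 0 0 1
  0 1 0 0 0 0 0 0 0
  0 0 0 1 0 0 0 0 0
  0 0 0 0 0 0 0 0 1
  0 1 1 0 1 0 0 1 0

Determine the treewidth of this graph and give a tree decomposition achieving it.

Treewidth 1.
One optimal decomposition is:
Bags: B1 = {d, g}  B2 = {d, e}  B3 = {a, e}  B4 = {e, i}  B5 = {h, i}  B6 = {b, i}  B7 = {c, i}  B8 = {b, f}
Tree: B1–B2, B2–B3, B3–B4, B4–B5, B4–B6, B5–B7, B6–B8

Every bag has size at most 2, so the width is 2 − 1 = 1 and tw(G) ≤ 1. Since G has at least one edge (e.g. g–d), it is not an edgeless graph, so tw(G) ≥ 1. Hence tw(G) = 1 exactly.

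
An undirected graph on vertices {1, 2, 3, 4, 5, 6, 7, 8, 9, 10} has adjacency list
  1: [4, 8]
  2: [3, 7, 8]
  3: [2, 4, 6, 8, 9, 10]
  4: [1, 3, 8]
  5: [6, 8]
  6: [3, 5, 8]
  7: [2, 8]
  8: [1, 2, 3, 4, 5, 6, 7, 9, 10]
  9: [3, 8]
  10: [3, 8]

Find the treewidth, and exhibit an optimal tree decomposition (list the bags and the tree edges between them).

The largest bag has 3 vertices, giving width 2; this decomposition certifies tw(G) ≤ 2. Conversely, {1, 4, 8} is a clique of size 3, and the vertices of any clique must share a bag in every tree decomposition; so some bag has ≥ 3 vertices and tw(G) ≥ 2. Combining the bounds, tw(G) = 2.

Treewidth 2.
Bags: B1 = {3, 4, 8}  B2 = {3, 6, 8}  B3 = {2, 3, 8}  B4 = {2, 7, 8}  B5 = {5, 6, 8}  B6 = {3, 8, 10}  B7 = {3, 8, 9}  B8 = {1, 4, 8}
Tree: B1–B2, B1–B3, B3–B4, B2–B5, B2–B6, B2–B7, B1–B8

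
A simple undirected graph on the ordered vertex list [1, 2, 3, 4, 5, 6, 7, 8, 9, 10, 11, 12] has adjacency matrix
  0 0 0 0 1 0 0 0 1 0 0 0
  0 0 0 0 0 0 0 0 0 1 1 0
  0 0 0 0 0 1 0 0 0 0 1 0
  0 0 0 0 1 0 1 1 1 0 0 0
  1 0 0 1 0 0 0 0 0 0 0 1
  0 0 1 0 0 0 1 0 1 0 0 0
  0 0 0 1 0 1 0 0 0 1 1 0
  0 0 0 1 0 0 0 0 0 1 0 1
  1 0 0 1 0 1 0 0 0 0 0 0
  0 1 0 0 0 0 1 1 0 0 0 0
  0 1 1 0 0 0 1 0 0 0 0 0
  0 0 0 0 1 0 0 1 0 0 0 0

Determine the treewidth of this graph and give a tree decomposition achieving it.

Treewidth 3.
One such decomposition:
Bags: B1 = {2, 3, 6, 11}  B2 = {2, 6, 7, 11}  B3 = {2, 6, 7, 10}  B4 = {6, 7, 9, 10}  B5 = {4, 7, 9, 10}  B6 = {4, 8, 9, 10}  B7 = {1, 4, 8, 9}  B8 = {1, 4, 5, 8}  B9 = {1, 5, 8, 12}
Tree: B1–B2, B2–B3, B3–B4, B4–B5, B5–B6, B6–B7, B7–B8, B8–B9

The largest bag has 4 vertices, giving width 3; this decomposition certifies tw(G) ≤ 3. For the lower bound: the 4 vertex sets {2,3,11}, {6}, {7}, {4,8,9,10} are disjoint, each induces a connected subgraph, and every pair is joined by at least one edge of G. Contracting each set to a single vertex therefore yields K_{4} as a minor, and since treewidth is minor-monotone, tw(G) ≥ tw(K_{4}) = 3. The upper and lower bounds meet at 3, so that is the treewidth.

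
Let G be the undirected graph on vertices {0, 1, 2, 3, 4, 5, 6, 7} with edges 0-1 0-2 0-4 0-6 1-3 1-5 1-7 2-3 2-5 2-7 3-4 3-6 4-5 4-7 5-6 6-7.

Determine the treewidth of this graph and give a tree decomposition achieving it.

Treewidth 4.
Bags: B1 = {0, 3, 4, 5, 7}  B2 = {0, 3, 5, 6, 7}  B3 = {0, 1, 3, 5, 7}  B4 = {0, 2, 3, 5, 7}
Tree: B1–B2, B2–B3, B3–B4

Every bag has size at most 5, so the width is 5 − 1 = 4 and tw(G) ≤ 4. For the lower bound: the 5 vertex sets {3,4}, {6,7}, {1,5}, {0}, {2} are disjoint, each induces a connected subgraph, and every pair is joined by at least one edge of G. Contracting each set to a single vertex therefore yields K_{5} as a minor, and since treewidth is minor-monotone, tw(G) ≥ tw(K_{5}) = 4. The upper and lower bounds meet at 4, so that is the treewidth.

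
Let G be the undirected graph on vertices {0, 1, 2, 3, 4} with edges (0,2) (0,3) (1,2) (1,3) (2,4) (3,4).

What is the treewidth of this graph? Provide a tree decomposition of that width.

Each bag holds 3 vertices, so the decomposition has width 2, which upper-bounds the treewidth. For the lower bound, G contains the cycle 3–0–2–1–3, so G is not a forest; only forests have treewidth ≤ 1, hence tw(G) ≥ 2. Hence tw(G) = 2 exactly.

Treewidth 2.
One such decomposition:
Bags: B1 = {0, 2, 3}  B2 = {1, 2, 3}  B3 = {2, 3, 4}
Tree: B1–B2, B2–B3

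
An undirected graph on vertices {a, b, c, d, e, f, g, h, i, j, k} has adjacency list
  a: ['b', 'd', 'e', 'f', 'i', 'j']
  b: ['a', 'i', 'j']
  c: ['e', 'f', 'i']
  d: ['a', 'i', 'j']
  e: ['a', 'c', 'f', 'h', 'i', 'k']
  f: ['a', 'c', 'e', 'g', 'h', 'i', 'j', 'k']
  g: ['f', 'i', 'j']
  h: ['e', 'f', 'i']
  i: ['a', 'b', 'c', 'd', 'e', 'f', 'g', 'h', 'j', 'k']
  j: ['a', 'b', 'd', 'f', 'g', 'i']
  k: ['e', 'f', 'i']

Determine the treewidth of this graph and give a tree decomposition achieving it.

Treewidth 3.
Bags: B1 = {f, g, i, j}  B2 = {a, f, i, j}  B3 = {a, b, i, j}  B4 = {a, e, f, i}  B5 = {e, f, i, k}  B6 = {e, f, h, i}  B7 = {a, d, i, j}  B8 = {c, e, f, i}
Tree: B1–B2, B2–B3, B2–B4, B4–B5, B5–B6, B2–B7, B5–B8

Every bag has size at most 4, so the width is 4 − 1 = 3 and tw(G) ≤ 3. For the lower bound, the 4 vertices {a, d, i, j} are pairwise adjacent, and any tree decomposition puts a clique entirely inside one bag — forcing width ≥ 3. Combining the bounds, tw(G) = 3.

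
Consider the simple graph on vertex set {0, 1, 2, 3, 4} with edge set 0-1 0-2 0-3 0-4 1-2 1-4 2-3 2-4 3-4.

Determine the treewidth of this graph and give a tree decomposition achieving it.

Every bag has size at most 4, so the width is 4 − 1 = 3 and tw(G) ≤ 3. For the lower bound, the 4 vertices {0, 1, 2, 4} are pairwise adjacent, and any tree decomposition puts a clique entirely inside one bag — forcing width ≥ 3. Combining the bounds, tw(G) = 3.

Treewidth 3.
One such decomposition:
Bags: B1 = {0, 1, 2, 4}  B2 = {0, 2, 3, 4}
Tree: B1–B2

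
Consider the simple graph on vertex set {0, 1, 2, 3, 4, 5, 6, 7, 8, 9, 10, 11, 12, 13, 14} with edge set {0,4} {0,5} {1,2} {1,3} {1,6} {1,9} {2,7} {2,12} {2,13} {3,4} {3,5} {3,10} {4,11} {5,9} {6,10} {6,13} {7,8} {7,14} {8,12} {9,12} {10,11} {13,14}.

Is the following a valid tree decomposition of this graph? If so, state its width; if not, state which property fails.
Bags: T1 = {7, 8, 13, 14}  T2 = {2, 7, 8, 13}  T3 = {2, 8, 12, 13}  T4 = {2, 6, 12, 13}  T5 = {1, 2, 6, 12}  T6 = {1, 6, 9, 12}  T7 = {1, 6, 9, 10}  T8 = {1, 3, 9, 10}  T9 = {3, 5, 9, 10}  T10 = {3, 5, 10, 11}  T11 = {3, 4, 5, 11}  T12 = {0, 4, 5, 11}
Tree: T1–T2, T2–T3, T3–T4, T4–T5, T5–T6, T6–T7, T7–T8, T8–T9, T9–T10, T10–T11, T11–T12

Yes; width 3.

Checking the three conditions: (i) the bags cover all of {0, 1, 2, 3, 4, 5, 6, 7, 8, 9, 10, 11, 12, 13, 14}; (ii) for each edge, some bag contains both endpoints; (iii) the bags containing any fixed vertex form a subtree. All hold, so the decomposition is valid with width 4 − 1 = 3.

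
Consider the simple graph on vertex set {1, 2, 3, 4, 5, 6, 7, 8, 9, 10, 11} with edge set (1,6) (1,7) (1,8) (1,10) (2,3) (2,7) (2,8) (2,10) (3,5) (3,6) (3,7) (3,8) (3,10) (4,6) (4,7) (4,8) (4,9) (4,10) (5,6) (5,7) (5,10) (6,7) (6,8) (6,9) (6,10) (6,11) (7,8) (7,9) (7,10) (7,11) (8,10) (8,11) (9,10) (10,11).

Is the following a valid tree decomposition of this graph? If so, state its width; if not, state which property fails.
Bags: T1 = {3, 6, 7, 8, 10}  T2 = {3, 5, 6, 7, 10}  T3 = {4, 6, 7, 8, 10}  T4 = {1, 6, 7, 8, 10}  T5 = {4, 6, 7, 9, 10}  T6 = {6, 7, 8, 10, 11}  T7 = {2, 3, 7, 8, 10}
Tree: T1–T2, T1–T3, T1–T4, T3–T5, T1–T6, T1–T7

Yes; width 4.

Every vertex of G appears in some bag (union = {1, 2, 3, 4, 5, 6, 7, 8, 9, 10, 11}); every edge is covered by a bag; and for each vertex v the set of bags containing v is connected in the bag tree. The decomposition is therefore valid. The largest bag has 5 vertices, so the width is 4.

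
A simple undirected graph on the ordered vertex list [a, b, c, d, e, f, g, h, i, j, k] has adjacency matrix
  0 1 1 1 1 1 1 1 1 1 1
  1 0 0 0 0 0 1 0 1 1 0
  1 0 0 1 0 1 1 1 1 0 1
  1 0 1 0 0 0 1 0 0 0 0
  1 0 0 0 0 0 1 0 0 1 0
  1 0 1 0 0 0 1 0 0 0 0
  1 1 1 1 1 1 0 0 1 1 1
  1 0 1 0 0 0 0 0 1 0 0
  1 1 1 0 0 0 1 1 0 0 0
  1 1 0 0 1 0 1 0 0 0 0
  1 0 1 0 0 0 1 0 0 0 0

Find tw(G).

3

A width-3 tree decomposition is:
Bags: B1 = {a, c, d, g}  B2 = {a, c, g, i}  B3 = {a, c, g, k}  B4 = {a, b, g, i}  B5 = {a, c, h, i}  B6 = {a, b, g, j}  B7 = {a, e, g, j}  B8 = {a, c, f, g}
Tree: B1–B2, B2–B3, B2–B4, B2–B5, B4–B6, B6–B7, B1–B8
The largest bag has 4 vertices, giving width 3; this decomposition certifies tw(G) ≤ 3. On the other hand G contains the 4-clique {a, e, g, j}. A clique must lie in a single bag of any decomposition, so no decomposition can have width below 3. Combining the bounds, tw(G) = 3.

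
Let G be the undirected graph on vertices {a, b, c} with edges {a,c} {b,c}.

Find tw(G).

1

A width-1 tree decomposition is:
Bags: B1 = {a, c}  B2 = {b, c}
Tree: B1–B2
Every bag has size at most 2, so the width is 2 − 1 = 1 and tw(G) ≤ 1. Any graph with an edge has treewidth ≥ 1, and G has the edge a–c. The upper and lower bounds meet at 1, so that is the treewidth.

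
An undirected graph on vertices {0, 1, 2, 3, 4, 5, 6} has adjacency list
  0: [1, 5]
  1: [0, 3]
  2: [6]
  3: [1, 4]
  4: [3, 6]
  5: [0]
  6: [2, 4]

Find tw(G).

A width-1 tree decomposition is:
Bags: B1 = {2, 6}  B2 = {4, 6}  B3 = {3, 4}  B4 = {1, 3}  B5 = {0, 1}  B6 = {0, 5}
Tree: B1–B2, B2–B3, B3–B4, B4–B5, B5–B6
Every bag has size at most 2, so the width is 2 − 1 = 1 and tw(G) ≤ 1. Any graph with an edge has treewidth ≥ 1, and G has the edge 2–6. Therefore the treewidth is 1.

1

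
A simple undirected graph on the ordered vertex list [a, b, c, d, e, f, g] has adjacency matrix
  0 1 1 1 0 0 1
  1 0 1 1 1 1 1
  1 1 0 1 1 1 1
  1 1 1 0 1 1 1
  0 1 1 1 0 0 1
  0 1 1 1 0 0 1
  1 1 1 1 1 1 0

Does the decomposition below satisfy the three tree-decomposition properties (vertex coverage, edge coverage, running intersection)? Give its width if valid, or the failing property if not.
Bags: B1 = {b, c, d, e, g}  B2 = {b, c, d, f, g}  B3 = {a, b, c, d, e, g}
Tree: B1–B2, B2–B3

No — bags containing vertex e are not connected in the tree.

A tree decomposition must satisfy three properties: every vertex lies in some bag; for every edge, both endpoints lie together in some bag; and for every vertex, the bags containing it form a connected subtree. Here bags containing vertex e are not connected in the tree, so the decomposition is invalid.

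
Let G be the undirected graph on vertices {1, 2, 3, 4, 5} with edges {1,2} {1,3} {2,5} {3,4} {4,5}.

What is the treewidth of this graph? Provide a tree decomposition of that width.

The largest bag has 3 vertices, giving width 2; this decomposition certifies tw(G) ≤ 2. Since 5–4–3–1–2–5 is a cycle in G, G is not acyclic. Forests are exactly the graphs of treewidth ≤ 1, so tw(G) ≥ 2. Therefore the treewidth is 2.

Treewidth 2.
One such decomposition:
Bags: B1 = {3, 4, 5}  B2 = {1, 3, 5}  B3 = {1, 2, 5}
Tree: B1–B2, B2–B3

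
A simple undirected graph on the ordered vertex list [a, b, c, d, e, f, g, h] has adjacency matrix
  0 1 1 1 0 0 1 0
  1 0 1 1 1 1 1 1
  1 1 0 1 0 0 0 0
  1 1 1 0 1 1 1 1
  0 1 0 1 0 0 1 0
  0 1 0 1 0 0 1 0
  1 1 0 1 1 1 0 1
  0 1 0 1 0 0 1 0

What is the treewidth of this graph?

A width-3 tree decomposition is:
Bags: B1 = {a, b, d, g}  B2 = {b, d, g, h}  B3 = {b, d, e, g}  B4 = {b, d, f, g}  B5 = {a, b, c, d}
Tree: B1–B2, B2–B3, B3–B4, B1–B5
Every bag has size at most 4, so the width is 4 − 1 = 3 and tw(G) ≤ 3. For the lower bound, the 4 vertices {b, d, e, g} are pairwise adjacent, and any tree decomposition puts a clique entirely inside one bag — forcing width ≥ 3. Combining the bounds, tw(G) = 3.

3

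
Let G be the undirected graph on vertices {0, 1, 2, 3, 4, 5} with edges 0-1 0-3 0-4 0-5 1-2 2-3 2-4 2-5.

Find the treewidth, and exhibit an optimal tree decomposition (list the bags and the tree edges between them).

The largest bag has 3 vertices, giving width 2; this decomposition certifies tw(G) ≤ 2. Since 1–2–4–0–1 is a cycle in G, G is not acyclic. Forests are exactly the graphs of treewidth ≤ 1, so tw(G) ≥ 2. The upper and lower bounds meet at 2, so that is the treewidth.

Treewidth 2.
One optimal decomposition is:
Bags: B1 = {0, 1, 2}  B2 = {0, 2, 4}  B3 = {0, 2, 5}  B4 = {0, 2, 3}
Tree: B1–B2, B2–B3, B3–B4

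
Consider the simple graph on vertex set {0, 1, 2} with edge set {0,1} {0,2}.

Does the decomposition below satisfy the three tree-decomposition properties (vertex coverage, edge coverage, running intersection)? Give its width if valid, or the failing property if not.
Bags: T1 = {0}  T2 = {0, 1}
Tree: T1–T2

A tree decomposition must satisfy three properties: every vertex lies in some bag; for every edge, both endpoints lie together in some bag; and for every vertex, the bags containing it form a connected subtree. Here vertex 2 appears in no bag, so the decomposition is invalid.

No — vertex 2 appears in no bag.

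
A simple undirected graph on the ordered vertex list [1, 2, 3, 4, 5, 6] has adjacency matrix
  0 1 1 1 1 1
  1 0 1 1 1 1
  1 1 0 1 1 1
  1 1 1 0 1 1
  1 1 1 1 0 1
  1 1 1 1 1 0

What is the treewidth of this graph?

A width-5 tree decomposition is:
Bags: B1 = {1, 2, 3, 4, 5, 6}
Tree: (single bag)
A single bag containing all 6 vertices is trivially a valid decomposition of width 5. On the other hand G contains the 6-clique {1, 2, 3, 4, 5, 6}. A clique must lie in a single bag of any decomposition, so no decomposition can have width below 5. Combining the bounds, tw(G) = 5.

5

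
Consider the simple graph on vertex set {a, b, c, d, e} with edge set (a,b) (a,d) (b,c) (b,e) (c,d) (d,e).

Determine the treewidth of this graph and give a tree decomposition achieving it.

The largest bag has 3 vertices, giving width 2; this decomposition certifies tw(G) ≤ 2. For the lower bound, G contains the cycle d–c–b–a–d, so G is not a forest; only forests have treewidth ≤ 1, hence tw(G) ≥ 2. Therefore the treewidth is 2.

Treewidth 2.
One optimal decomposition is:
Bags: B1 = {b, c, d}  B2 = {a, b, d}  B3 = {b, d, e}
Tree: B1–B2, B2–B3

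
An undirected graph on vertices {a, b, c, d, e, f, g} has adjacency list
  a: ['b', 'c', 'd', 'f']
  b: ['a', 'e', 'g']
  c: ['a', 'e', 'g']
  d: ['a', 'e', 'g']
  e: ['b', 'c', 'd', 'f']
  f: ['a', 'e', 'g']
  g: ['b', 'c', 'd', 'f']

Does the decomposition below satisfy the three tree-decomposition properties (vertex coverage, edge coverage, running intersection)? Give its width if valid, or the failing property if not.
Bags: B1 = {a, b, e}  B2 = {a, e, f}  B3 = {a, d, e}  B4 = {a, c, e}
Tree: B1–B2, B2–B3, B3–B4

No — vertex g appears in no bag.

A tree decomposition must satisfy three properties: every vertex lies in some bag; for every edge, both endpoints lie together in some bag; and for every vertex, the bags containing it form a connected subtree. Here vertex g appears in no bag, so the decomposition is invalid.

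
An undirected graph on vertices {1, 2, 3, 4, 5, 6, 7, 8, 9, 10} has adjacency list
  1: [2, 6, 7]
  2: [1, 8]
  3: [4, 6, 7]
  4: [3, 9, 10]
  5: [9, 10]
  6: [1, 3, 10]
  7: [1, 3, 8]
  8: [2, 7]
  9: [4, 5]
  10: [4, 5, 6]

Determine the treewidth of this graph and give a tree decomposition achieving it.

Each bag holds 3 vertices, so the decomposition has width 2, which upper-bounds the treewidth. For the lower bound, G contains the cycle 2–8–7–1–2, so G is not a forest; only forests have treewidth ≤ 1, hence tw(G) ≥ 2. Hence tw(G) = 2 exactly.

Treewidth 2.
One optimal decomposition is:
Bags: B1 = {1, 2, 8}  B2 = {1, 7, 8}  B3 = {1, 6, 7}  B4 = {3, 6, 7}  B5 = {3, 6, 10}  B6 = {3, 4, 10}  B7 = {4, 5, 10}  B8 = {4, 5, 9}
Tree: B1–B2, B2–B3, B3–B4, B4–B5, B5–B6, B6–B7, B7–B8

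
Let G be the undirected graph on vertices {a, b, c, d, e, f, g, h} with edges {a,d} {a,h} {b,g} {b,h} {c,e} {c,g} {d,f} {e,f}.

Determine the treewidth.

A width-2 tree decomposition is:
Bags: B1 = {c, e, g}  B2 = {e, f, g}  B3 = {d, f, g}  B4 = {a, d, g}  B5 = {a, g, h}  B6 = {b, g, h}
Tree: B1–B2, B2–B3, B3–B4, B4–B5, B5–B6
The largest bag has 3 vertices, giving width 2; this decomposition certifies tw(G) ≤ 2. The edges g–c–e–f–d–a–h–b–g form a cycle, so G is not a tree and its treewidth is at least 2. The upper and lower bounds meet at 2, so that is the treewidth.

2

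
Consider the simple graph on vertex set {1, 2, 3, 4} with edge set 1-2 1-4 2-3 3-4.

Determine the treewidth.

2

A width-2 tree decomposition is:
Bags: B1 = {1, 2, 3}  B2 = {1, 3, 4}
Tree: B1–B2
The largest bag has 3 vertices, giving width 2; this decomposition certifies tw(G) ≤ 2. Since 3–2–1–4–3 is a cycle in G, G is not acyclic. Forests are exactly the graphs of treewidth ≤ 1, so tw(G) ≥ 2. Therefore the treewidth is 2.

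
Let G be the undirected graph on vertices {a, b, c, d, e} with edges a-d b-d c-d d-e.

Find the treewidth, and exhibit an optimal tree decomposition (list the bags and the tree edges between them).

Every bag has size at most 2, so the width is 2 − 1 = 1 and tw(G) ≤ 1. Any graph with an edge has treewidth ≥ 1, and G has the edge a–d. Therefore the treewidth is 1.

Treewidth 1.
Bags: B1 = {a, d}  B2 = {b, d}  B3 = {d, e}  B4 = {c, d}
Tree: B1–B2, B2–B3, B3–B4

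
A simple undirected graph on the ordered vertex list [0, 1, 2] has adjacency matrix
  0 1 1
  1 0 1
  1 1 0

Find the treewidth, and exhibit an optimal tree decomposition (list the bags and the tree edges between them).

A single bag containing all 3 vertices is trivially a valid decomposition of width 2. For the lower bound, the 3 vertices {0, 1, 2} are pairwise adjacent, and any tree decomposition puts a clique entirely inside one bag — forcing width ≥ 2. Therefore the treewidth is 2.

Treewidth 2.
One optimal decomposition is:
Bags: B1 = {0, 1, 2}
Tree: (single bag)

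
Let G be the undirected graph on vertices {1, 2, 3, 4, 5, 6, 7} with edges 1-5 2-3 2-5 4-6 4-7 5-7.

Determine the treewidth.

1

A width-1 tree decomposition is:
Bags: B1 = {5, 7}  B2 = {4, 7}  B3 = {2, 5}  B4 = {1, 5}  B5 = {4, 6}  B6 = {2, 3}
Tree: B1–B2, B1–B3, B3–B4, B2–B5, B3–B6
Every bag has size at most 2, so the width is 2 − 1 = 1 and tw(G) ≤ 1. Any graph with an edge has treewidth ≥ 1, and G has the edge 7–5. Combining the bounds, tw(G) = 1.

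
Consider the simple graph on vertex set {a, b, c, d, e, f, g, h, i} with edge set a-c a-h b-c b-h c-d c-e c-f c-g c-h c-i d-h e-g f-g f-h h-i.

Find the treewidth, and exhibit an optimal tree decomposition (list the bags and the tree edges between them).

Each bag holds 3 vertices, so the decomposition has width 2, which upper-bounds the treewidth. For the lower bound, the 3 vertices {c, e, g} are pairwise adjacent, and any tree decomposition puts a clique entirely inside one bag — forcing width ≥ 2. Therefore the treewidth is 2.

Treewidth 2.
One such decomposition:
Bags: B1 = {a, c, h}  B2 = {c, h, i}  B3 = {b, c, h}  B4 = {c, d, h}  B5 = {c, f, h}  B6 = {c, f, g}  B7 = {c, e, g}
Tree: B1–B2, B1–B3, B1–B4, B2–B5, B5–B6, B6–B7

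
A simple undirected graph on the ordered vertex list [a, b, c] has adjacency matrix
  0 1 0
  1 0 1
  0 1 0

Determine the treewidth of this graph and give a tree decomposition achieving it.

Treewidth 1.
One such decomposition:
Bags: B1 = {b, c}  B2 = {a, b}
Tree: B1–B2

Each bag holds 2 vertices, so the decomposition has width 1, which upper-bounds the treewidth. Any graph with an edge has treewidth ≥ 1, and G has the edge c–b. Hence tw(G) = 1 exactly.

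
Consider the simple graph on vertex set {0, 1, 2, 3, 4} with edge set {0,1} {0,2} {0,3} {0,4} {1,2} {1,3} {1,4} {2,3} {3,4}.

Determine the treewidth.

3

A width-3 tree decomposition is:
Bags: B1 = {0, 1, 2, 3}  B2 = {0, 1, 3, 4}
Tree: B1–B2
Every bag has size at most 4, so the width is 4 − 1 = 3 and tw(G) ≤ 3. On the other hand G contains the 4-clique {0, 1, 2, 3}. A clique must lie in a single bag of any decomposition, so no decomposition can have width below 3. Therefore the treewidth is 3.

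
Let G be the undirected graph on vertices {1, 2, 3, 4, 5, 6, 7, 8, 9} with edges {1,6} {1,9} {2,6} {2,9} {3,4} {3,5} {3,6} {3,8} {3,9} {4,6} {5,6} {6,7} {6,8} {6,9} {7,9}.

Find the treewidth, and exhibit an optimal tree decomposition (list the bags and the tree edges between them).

Every bag has size at most 3, so the width is 3 − 1 = 2 and tw(G) ≤ 2. On the other hand G contains the 3-clique {1, 6, 9}. A clique must lie in a single bag of any decomposition, so no decomposition can have width below 2. Therefore the treewidth is 2.

Treewidth 2.
One optimal decomposition is:
Bags: B1 = {3, 6, 9}  B2 = {1, 6, 9}  B3 = {3, 5, 6}  B4 = {6, 7, 9}  B5 = {2, 6, 9}  B6 = {3, 6, 8}  B7 = {3, 4, 6}
Tree: B1–B2, B1–B3, B1–B4, B4–B5, B1–B6, B6–B7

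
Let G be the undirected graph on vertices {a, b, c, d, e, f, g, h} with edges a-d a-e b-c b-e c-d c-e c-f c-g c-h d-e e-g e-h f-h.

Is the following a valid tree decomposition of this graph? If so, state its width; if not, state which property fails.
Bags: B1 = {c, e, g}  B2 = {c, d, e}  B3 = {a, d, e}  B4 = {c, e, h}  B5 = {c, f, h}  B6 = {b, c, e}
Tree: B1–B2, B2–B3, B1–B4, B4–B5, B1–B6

Vertex coverage: the bags together contain {a, b, c, d, e, f, g, h}, the full vertex set. Edge coverage: each edge of G has both endpoints in at least one bag. Running intersection: for every vertex, the bags containing it form a connected subtree. All three properties hold, so this is a valid tree decomposition of width max|bag| − 1 = 2, and hence tw(G) ≤ 2.

Yes; width 2.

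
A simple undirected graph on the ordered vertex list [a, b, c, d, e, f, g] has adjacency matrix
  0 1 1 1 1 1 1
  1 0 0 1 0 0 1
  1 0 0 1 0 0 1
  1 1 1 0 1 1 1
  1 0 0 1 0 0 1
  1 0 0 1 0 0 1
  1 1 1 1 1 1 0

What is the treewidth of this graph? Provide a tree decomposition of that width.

The largest bag has 4 vertices, giving width 3; this decomposition certifies tw(G) ≤ 3. On the other hand G contains the 4-clique {a, d, e, g}. A clique must lie in a single bag of any decomposition, so no decomposition can have width below 3. Therefore the treewidth is 3.

Treewidth 3.
One such decomposition:
Bags: B1 = {a, d, e, g}  B2 = {a, d, f, g}  B3 = {a, c, d, g}  B4 = {a, b, d, g}
Tree: B1–B2, B2–B3, B3–B4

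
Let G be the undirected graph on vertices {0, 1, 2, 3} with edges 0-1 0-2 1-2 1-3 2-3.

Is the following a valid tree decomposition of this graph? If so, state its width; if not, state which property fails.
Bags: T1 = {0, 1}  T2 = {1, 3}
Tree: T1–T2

A tree decomposition must satisfy three properties: every vertex lies in some bag; for every edge, both endpoints lie together in some bag; and for every vertex, the bags containing it form a connected subtree. Here vertex 2 appears in no bag, so the decomposition is invalid.

No — vertex 2 appears in no bag.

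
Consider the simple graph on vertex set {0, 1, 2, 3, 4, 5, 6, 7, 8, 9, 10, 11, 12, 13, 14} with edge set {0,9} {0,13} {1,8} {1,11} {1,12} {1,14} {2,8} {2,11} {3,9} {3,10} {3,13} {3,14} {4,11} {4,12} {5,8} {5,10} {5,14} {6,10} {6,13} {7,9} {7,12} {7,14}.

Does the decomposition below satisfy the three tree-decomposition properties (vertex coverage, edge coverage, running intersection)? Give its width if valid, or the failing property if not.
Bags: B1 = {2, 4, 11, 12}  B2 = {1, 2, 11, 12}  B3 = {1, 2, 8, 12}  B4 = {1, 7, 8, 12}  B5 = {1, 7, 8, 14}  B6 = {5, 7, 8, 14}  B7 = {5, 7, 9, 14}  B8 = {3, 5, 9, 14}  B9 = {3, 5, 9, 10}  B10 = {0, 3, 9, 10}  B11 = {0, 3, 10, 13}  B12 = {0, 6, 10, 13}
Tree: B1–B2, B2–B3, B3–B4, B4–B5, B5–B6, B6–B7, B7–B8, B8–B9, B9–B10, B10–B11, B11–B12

Checking the three conditions: (i) the bags cover all of {0, 1, 2, 3, 4, 5, 6, 7, 8, 9, 10, 11, 12, 13, 14}; (ii) for each edge, some bag contains both endpoints; (iii) the bags containing any fixed vertex form a subtree. All hold, so the decomposition is valid with width 4 − 1 = 3.

Yes; width 3.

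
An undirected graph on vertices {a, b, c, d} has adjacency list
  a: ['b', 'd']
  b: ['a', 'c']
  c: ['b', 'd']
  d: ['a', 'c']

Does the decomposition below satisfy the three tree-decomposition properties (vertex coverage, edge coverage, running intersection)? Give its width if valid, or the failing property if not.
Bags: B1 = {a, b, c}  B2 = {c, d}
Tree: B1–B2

No — edge (a,d) lies in no bag.

A tree decomposition must satisfy three properties: every vertex lies in some bag; for every edge, both endpoints lie together in some bag; and for every vertex, the bags containing it form a connected subtree. Here edge (a,d) lies in no bag, so the decomposition is invalid.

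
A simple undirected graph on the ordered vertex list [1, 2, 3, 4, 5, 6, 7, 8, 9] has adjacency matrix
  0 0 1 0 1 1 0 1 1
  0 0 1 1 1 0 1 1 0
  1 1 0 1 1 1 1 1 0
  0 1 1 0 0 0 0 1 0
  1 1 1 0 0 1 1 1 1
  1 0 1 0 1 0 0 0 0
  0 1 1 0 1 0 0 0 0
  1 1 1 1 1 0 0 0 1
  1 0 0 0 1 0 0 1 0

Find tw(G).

3

A width-3 tree decomposition is:
Bags: B1 = {1, 3, 5, 8}  B2 = {2, 3, 5, 8}  B3 = {2, 3, 4, 8}  B4 = {1, 5, 8, 9}  B5 = {2, 3, 5, 7}  B6 = {1, 3, 5, 6}
Tree: B1–B2, B2–B3, B1–B4, B2–B5, B1–B6
Every bag has size at most 4, so the width is 4 − 1 = 3 and tw(G) ≤ 3. On the other hand G contains the 4-clique {1, 5, 8, 9}. A clique must lie in a single bag of any decomposition, so no decomposition can have width below 3. Therefore the treewidth is 3.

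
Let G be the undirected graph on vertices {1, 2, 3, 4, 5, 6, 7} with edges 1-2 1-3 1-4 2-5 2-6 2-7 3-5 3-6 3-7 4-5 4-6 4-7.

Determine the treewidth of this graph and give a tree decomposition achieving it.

Treewidth 3.
One optimal decomposition is:
Bags: B1 = {1, 2, 3, 4}  B2 = {2, 3, 4, 7}  B3 = {2, 3, 4, 5}  B4 = {2, 3, 4, 6}
Tree: B1–B2, B2–B3, B3–B4

The largest bag has 4 vertices, giving width 3; this decomposition certifies tw(G) ≤ 3. For the lower bound: the 4 vertex sets {1,2}, {3,7}, {4}, {5} are disjoint, each induces a connected subgraph, and every pair is joined by at least one edge of G. Contracting each set to a single vertex therefore yields K_{4} as a minor, and since treewidth is minor-monotone, tw(G) ≥ tw(K_{4}) = 3. Hence tw(G) = 3 exactly.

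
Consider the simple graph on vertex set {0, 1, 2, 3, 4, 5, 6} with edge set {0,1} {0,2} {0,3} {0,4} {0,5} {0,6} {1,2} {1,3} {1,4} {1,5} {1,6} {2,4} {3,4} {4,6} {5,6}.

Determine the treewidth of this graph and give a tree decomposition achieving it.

Treewidth 3.
One such decomposition:
Bags: B1 = {0, 1, 4, 6}  B2 = {0, 1, 3, 4}  B3 = {0, 1, 5, 6}  B4 = {0, 1, 2, 4}
Tree: B1–B2, B1–B3, B2–B4

Each bag holds 4 vertices, so the decomposition has width 3, which upper-bounds the treewidth. Conversely, {0, 1, 2, 4} is a clique of size 4, and the vertices of any clique must share a bag in every tree decomposition; so some bag has ≥ 4 vertices and tw(G) ≥ 3. Therefore the treewidth is 3.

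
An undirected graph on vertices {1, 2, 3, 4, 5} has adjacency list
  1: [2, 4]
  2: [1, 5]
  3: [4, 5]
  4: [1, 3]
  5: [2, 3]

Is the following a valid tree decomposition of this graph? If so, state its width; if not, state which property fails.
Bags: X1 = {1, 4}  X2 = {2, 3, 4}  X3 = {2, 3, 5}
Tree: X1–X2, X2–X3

A tree decomposition must satisfy three properties: every vertex lies in some bag; for every edge, both endpoints lie together in some bag; and for every vertex, the bags containing it form a connected subtree. Here edge (2,1) lies in no bag, so the decomposition is invalid.

No — edge (2,1) lies in no bag.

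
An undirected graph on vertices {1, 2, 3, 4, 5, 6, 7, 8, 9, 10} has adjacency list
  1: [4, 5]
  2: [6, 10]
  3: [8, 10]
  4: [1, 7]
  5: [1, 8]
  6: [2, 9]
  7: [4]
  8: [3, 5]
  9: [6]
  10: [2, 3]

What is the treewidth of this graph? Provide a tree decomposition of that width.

The largest bag has 2 vertices, giving width 1; this decomposition certifies tw(G) ≤ 1. G has an edge, so its treewidth is at least 1. The upper and lower bounds meet at 1, so that is the treewidth.

Treewidth 1.
Bags: B1 = {6, 9}  B2 = {2, 6}  B3 = {2, 10}  B4 = {3, 10}  B5 = {3, 8}  B6 = {5, 8}  B7 = {1, 5}  B8 = {1, 4}  B9 = {4, 7}
Tree: B1–B2, B2–B3, B3–B4, B4–B5, B5–B6, B6–B7, B7–B8, B8–B9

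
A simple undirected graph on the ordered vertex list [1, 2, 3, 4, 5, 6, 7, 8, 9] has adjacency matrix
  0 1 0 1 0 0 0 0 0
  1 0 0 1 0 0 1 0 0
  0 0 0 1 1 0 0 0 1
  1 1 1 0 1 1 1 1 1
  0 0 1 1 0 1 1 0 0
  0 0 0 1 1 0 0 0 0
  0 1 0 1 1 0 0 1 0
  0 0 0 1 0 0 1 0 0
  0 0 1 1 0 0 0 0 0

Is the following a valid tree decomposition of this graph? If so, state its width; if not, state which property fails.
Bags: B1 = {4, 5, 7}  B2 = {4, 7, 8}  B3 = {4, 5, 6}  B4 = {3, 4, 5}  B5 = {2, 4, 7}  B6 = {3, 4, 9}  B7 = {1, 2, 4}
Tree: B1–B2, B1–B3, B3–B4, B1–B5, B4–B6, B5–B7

Checking the three conditions: (i) the bags cover all of {1, 2, 3, 4, 5, 6, 7, 8, 9}; (ii) for each edge, some bag contains both endpoints; (iii) the bags containing any fixed vertex form a subtree. All hold, so the decomposition is valid with width 3 − 1 = 2.

Yes; width 2.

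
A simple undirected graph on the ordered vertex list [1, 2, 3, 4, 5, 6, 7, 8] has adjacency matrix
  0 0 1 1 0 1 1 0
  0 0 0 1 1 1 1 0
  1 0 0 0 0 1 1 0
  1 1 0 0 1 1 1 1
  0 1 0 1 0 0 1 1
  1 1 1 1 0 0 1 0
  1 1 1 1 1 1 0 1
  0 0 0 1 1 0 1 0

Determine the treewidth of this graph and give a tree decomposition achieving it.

Treewidth 3.
One optimal decomposition is:
Bags: B1 = {2, 4, 5, 7}  B2 = {2, 4, 6, 7}  B3 = {4, 5, 7, 8}  B4 = {1, 4, 6, 7}  B5 = {1, 3, 6, 7}
Tree: B1–B2, B1–B3, B2–B4, B4–B5

Each bag holds 4 vertices, so the decomposition has width 3, which upper-bounds the treewidth. Conversely, {1, 3, 6, 7} is a clique of size 4, and the vertices of any clique must share a bag in every tree decomposition; so some bag has ≥ 4 vertices and tw(G) ≥ 3. Therefore the treewidth is 3.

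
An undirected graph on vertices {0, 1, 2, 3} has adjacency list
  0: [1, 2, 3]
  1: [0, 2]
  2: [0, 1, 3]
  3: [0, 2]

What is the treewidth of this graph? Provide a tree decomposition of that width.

Every bag has size at most 3, so the width is 3 − 1 = 2 and tw(G) ≤ 2. On the other hand G contains the 3-clique {0, 1, 2}. A clique must lie in a single bag of any decomposition, so no decomposition can have width below 2. Hence tw(G) = 2 exactly.

Treewidth 2.
One such decomposition:
Bags: B1 = {0, 1, 2}  B2 = {0, 2, 3}
Tree: B1–B2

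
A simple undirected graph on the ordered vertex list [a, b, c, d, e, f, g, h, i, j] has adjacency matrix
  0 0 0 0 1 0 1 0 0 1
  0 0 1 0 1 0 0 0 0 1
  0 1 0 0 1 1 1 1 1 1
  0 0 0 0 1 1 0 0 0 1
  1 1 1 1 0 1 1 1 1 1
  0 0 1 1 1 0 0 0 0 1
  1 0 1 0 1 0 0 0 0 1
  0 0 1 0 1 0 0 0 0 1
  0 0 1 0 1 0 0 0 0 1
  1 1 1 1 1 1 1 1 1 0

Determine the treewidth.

3

A width-3 tree decomposition is:
Bags: B1 = {c, e, f, j}  B2 = {c, e, h, j}  B3 = {c, e, g, j}  B4 = {d, e, f, j}  B5 = {b, c, e, j}  B6 = {a, e, g, j}  B7 = {c, e, i, j}
Tree: B1–B2, B2–B3, B1–B4, B3–B5, B3–B6, B2–B7
Every bag has size at most 4, so the width is 4 − 1 = 3 and tw(G) ≤ 3. On the other hand G contains the 4-clique {d, e, f, j}. A clique must lie in a single bag of any decomposition, so no decomposition can have width below 3. Hence tw(G) = 3 exactly.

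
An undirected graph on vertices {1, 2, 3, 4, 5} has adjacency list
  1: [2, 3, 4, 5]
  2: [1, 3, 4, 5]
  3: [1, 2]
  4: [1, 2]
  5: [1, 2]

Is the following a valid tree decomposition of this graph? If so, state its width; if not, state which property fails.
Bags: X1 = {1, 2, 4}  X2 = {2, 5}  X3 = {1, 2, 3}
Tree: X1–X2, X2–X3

No — edge (1,5) lies in no bag.

A tree decomposition must satisfy three properties: every vertex lies in some bag; for every edge, both endpoints lie together in some bag; and for every vertex, the bags containing it form a connected subtree. Here edge (1,5) lies in no bag, so the decomposition is invalid.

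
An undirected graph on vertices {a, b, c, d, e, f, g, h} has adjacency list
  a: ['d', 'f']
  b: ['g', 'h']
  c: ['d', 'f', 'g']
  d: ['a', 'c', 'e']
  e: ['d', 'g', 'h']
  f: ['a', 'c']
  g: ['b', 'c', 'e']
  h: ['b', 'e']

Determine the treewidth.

2

A width-2 tree decomposition is:
Bags: B1 = {b, e, h}  B2 = {b, e, g}  B3 = {d, e, g}  B4 = {c, d, g}  B5 = {a, c, d}  B6 = {a, c, f}
Tree: B1–B2, B2–B3, B3–B4, B4–B5, B5–B6
Each bag holds 3 vertices, so the decomposition has width 2, which upper-bounds the treewidth. The edges h–b–g–e–h form a cycle, so G is not a tree and its treewidth is at least 2. Therefore the treewidth is 2.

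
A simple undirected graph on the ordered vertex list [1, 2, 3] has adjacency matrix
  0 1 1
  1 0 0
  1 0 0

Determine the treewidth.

A width-1 tree decomposition is:
Bags: B1 = {1, 3}  B2 = {1, 2}
Tree: B1–B2
Each bag holds 2 vertices, so the decomposition has width 1, which upper-bounds the treewidth. Any graph with an edge has treewidth ≥ 1, and G has the edge 3–1. Hence tw(G) = 1 exactly.

1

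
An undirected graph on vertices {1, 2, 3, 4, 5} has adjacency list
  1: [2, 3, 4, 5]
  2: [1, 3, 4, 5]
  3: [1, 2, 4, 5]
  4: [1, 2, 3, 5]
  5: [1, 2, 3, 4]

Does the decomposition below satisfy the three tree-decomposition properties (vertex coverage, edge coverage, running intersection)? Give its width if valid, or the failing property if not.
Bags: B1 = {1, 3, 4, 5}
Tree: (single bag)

A tree decomposition must satisfy three properties: every vertex lies in some bag; for every edge, both endpoints lie together in some bag; and for every vertex, the bags containing it form a connected subtree. Here vertex 2 appears in no bag, so the decomposition is invalid.

No — vertex 2 appears in no bag.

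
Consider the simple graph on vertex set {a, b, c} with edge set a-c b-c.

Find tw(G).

A width-1 tree decomposition is:
Bags: B1 = {a, c}  B2 = {b, c}
Tree: B1–B2
Each bag holds 2 vertices, so the decomposition has width 1, which upper-bounds the treewidth. Since G has at least one edge (e.g. a–c), it is not an edgeless graph, so tw(G) ≥ 1. Hence tw(G) = 1 exactly.

1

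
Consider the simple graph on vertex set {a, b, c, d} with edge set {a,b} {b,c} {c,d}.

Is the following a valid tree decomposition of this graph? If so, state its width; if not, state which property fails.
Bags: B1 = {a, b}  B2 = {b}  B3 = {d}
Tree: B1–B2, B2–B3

A tree decomposition must satisfy three properties: every vertex lies in some bag; for every edge, both endpoints lie together in some bag; and for every vertex, the bags containing it form a connected subtree. Here vertex c appears in no bag, so the decomposition is invalid.

No — vertex c appears in no bag.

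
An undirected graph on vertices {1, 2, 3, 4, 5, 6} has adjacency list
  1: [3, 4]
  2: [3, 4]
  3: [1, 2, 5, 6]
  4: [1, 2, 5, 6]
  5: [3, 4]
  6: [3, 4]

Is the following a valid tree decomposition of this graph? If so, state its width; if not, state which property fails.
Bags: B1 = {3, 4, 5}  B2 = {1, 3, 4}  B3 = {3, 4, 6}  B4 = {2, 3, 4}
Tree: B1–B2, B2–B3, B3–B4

Yes; width 2.

Vertex coverage: the bags together contain {1, 2, 3, 4, 5, 6}, the full vertex set. Edge coverage: each edge of G has both endpoints in at least one bag. Running intersection: for every vertex, the bags containing it form a connected subtree. All three properties hold, so this is a valid tree decomposition of width max|bag| − 1 = 2, and hence tw(G) ≤ 2.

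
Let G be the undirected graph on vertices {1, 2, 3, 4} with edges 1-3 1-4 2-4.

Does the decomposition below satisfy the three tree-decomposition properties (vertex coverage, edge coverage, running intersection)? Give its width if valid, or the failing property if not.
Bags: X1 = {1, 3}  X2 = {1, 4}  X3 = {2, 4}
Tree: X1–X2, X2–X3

Checking the three conditions: (i) the bags cover all of {1, 2, 3, 4}; (ii) for each edge, some bag contains both endpoints; (iii) the bags containing any fixed vertex form a subtree. All hold, so the decomposition is valid with width 2 − 1 = 1.

Yes; width 1.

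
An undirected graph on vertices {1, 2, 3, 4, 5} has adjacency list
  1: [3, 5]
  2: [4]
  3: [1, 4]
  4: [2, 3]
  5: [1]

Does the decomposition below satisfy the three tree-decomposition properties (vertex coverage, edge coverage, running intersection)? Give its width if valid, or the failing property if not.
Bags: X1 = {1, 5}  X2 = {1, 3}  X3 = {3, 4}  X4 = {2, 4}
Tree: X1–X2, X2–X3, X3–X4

Yes; width 1.

Every vertex of G appears in some bag (union = {1, 2, 3, 4, 5}); every edge is covered by a bag; and for each vertex v the set of bags containing v is connected in the bag tree. The decomposition is therefore valid. The largest bag has 2 vertices, so the width is 1.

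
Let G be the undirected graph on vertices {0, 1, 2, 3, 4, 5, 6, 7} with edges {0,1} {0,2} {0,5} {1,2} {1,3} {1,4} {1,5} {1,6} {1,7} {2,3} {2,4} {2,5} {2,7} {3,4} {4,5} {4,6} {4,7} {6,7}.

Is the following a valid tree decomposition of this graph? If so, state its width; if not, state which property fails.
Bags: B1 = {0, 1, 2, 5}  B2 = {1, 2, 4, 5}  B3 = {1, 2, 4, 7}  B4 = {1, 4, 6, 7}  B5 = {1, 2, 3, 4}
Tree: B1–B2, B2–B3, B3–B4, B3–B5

Yes; width 3.

Every vertex of G appears in some bag (union = {0, 1, 2, 3, 4, 5, 6, 7}); every edge is covered by a bag; and for each vertex v the set of bags containing v is connected in the bag tree. The decomposition is therefore valid. The largest bag has 4 vertices, so the width is 3.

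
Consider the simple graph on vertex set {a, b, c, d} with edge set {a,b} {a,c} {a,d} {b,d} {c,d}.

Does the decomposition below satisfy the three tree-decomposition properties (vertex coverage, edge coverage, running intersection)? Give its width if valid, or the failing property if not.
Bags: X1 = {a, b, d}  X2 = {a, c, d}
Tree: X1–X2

Yes; width 2.

Every vertex of G appears in some bag (union = {a, b, c, d}); every edge is covered by a bag; and for each vertex v the set of bags containing v is connected in the bag tree. The decomposition is therefore valid. The largest bag has 3 vertices, so the width is 2.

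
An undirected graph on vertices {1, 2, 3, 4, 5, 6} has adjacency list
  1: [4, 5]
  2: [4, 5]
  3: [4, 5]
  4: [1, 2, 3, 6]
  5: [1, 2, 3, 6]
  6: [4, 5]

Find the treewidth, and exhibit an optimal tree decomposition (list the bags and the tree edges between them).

Every bag has size at most 3, so the width is 3 − 1 = 2 and tw(G) ≤ 2. Since 1–5–3–4–1 is a cycle in G, G is not acyclic. Forests are exactly the graphs of treewidth ≤ 1, so tw(G) ≥ 2. Therefore the treewidth is 2.

Treewidth 2.
One optimal decomposition is:
Bags: B1 = {1, 4, 5}  B2 = {3, 4, 5}  B3 = {2, 4, 5}  B4 = {4, 5, 6}
Tree: B1–B2, B2–B3, B3–B4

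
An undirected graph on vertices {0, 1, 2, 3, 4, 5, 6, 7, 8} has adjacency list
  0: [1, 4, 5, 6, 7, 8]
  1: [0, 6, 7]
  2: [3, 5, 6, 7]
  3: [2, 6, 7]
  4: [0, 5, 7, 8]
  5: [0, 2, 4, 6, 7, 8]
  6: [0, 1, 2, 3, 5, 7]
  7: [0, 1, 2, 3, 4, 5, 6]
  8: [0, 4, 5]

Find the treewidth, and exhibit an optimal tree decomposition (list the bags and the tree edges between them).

Treewidth 3.
One optimal decomposition is:
Bags: B1 = {0, 5, 6, 7}  B2 = {0, 4, 5, 7}  B3 = {2, 5, 6, 7}  B4 = {2, 3, 6, 7}  B5 = {0, 1, 6, 7}  B6 = {0, 4, 5, 8}
Tree: B1–B2, B1–B3, B3–B4, B1–B5, B2–B6

Each bag holds 4 vertices, so the decomposition has width 3, which upper-bounds the treewidth. On the other hand G contains the 4-clique {0, 4, 5, 8}. A clique must lie in a single bag of any decomposition, so no decomposition can have width below 3. Hence tw(G) = 3 exactly.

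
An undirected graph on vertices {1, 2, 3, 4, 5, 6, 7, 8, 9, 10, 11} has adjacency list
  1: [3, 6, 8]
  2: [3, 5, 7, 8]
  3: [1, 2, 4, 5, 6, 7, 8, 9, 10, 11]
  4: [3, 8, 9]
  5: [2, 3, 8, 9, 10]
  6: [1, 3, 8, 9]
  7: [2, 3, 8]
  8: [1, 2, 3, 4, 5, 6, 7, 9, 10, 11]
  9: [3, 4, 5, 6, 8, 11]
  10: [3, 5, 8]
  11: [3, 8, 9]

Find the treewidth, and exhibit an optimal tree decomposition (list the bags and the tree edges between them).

Treewidth 3.
One optimal decomposition is:
Bags: B1 = {3, 5, 8, 10}  B2 = {2, 3, 5, 8}  B3 = {3, 5, 8, 9}  B4 = {3, 6, 8, 9}  B5 = {3, 4, 8, 9}  B6 = {2, 3, 7, 8}  B7 = {3, 8, 9, 11}  B8 = {1, 3, 6, 8}
Tree: B1–B2, B1–B3, B3–B4, B4–B5, B2–B6, B5–B7, B4–B8

Each bag holds 4 vertices, so the decomposition has width 3, which upper-bounds the treewidth. For the lower bound, the 4 vertices {1, 3, 6, 8} are pairwise adjacent, and any tree decomposition puts a clique entirely inside one bag — forcing width ≥ 3. Therefore the treewidth is 3.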